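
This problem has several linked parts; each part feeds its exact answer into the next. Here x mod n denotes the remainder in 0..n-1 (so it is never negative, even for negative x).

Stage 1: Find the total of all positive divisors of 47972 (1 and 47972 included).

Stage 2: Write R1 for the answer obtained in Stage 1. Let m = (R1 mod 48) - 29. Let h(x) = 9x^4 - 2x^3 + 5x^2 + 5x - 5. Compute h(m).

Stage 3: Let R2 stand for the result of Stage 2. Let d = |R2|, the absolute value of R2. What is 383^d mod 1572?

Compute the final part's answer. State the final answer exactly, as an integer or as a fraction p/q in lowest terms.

Stage 1: 47972 = 2^2 * 67 * 179; sigma = (1 + 2 + 4) * (1 + 67) * (1 + 179) = 7 * 68 * 180 = 85680; answer 85680
Stage 2: R1 = 85680; m = -29; 9*(-29)^4 - 2*(-29)^3 + 5*(-29)^2 + 5*(-29)^1 - 5 = (6365529) + (48778) + (4205) + (-145) + (-5) = 6418362; answer 6418362
Stage 3: R2 = 6418362; d = 6418362; squarings mod 1572: 383^1=383, 383^2=493, 383^4=961, 383^8=757, 383^16=841, 383^32=1453, 383^64=13, 383^128=169, 383^256=265, 383^512=1057, 383^1024=1129, 383^2048=1321, 383^4096=121, 383^8192=493, 383^16384=961, 383^32768=757, 383^65536=841, 383^131072=1453, 383^262144=13, 383^524288=169, 383^1048576=265, 383^2097152=1057, 383^4194304=1129; 383^6418362 = 383^2 * 383^8 * 383^16 * 383^32 * 383^128 * 383^256 * 383^512 * 383^1024 * 383^2048 * 383^8192 * 383^16384 * 383^32768 * 383^65536 * 383^2097152 * 383^4194304 = 493 (mod 1572); answer 493

493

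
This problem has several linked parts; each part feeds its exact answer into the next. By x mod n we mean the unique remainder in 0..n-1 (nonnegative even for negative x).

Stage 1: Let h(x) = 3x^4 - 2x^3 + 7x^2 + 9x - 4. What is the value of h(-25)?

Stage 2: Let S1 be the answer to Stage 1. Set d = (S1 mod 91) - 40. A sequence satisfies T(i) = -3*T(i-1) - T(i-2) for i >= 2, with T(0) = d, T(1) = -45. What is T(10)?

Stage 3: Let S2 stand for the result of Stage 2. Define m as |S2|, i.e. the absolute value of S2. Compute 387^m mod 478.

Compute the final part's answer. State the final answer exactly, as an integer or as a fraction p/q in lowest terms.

Stage 1: 3*(-25)^4 - 2*(-25)^3 + 7*(-25)^2 + 9*(-25)^1 - 4 = (1171875) + (31250) + (4375) + (-225) + (-4) = 1207271; answer 1207271
Stage 2: S1 = 1207271; d = 25; T(2) = -3*(-45) - 1*(25) = 110; iterating: T(2)=110, T(3)=-285, T(4)=745, T(5)=-1950, T(6)=5105, T(7)=-13365, T(8)=34990, T(9)=-91605, T(10)=239825; answer 239825
Stage 3: S2 = 239825; m = 239825; squarings mod 478: 387^1=387, 387^2=155, 387^4=125, 387^8=329, 387^16=213, 387^32=437, 387^64=247, 387^128=303, 387^256=33, 387^512=133, 387^1024=3, 387^2048=9, 387^4096=81, 387^8192=347, 387^16384=431, 387^32768=297, 387^65536=257, 387^131072=85; 387^239825 = 387^1 * 387^16 * 387^64 * 387^128 * 387^2048 * 387^8192 * 387^32768 * 387^65536 * 387^131072 = 105 (mod 478); answer 105

105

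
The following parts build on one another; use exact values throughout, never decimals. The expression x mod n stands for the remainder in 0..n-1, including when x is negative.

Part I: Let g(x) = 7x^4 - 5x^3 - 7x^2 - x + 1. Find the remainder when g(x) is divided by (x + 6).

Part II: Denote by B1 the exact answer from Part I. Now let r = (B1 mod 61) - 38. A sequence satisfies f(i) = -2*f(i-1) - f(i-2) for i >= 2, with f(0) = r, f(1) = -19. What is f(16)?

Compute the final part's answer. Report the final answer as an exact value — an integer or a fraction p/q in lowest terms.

499

Part I: remainder = value at the root: 7*(-6)^4 - 5*(-6)^3 - 7*(-6)^2 - 1*(-6)^1 + 1 = (9072) + (1080) + (-252) + (6) + (1) = 9907; answer 9907
Part II: B1 = 9907; r = -13; f(2) = -2*(-19) - 1*(-13) = 51; iterating: f(2)=51, f(3)=-83, f(4)=115, f(5)=-147, f(6)=179, f(7)=-211, f(8)=243, f(9)=-275, f(10)=307, f(11)=-339, f(12)=371, f(13)=-403, f(14)=435, f(15)=-467, f(16)=499; answer 499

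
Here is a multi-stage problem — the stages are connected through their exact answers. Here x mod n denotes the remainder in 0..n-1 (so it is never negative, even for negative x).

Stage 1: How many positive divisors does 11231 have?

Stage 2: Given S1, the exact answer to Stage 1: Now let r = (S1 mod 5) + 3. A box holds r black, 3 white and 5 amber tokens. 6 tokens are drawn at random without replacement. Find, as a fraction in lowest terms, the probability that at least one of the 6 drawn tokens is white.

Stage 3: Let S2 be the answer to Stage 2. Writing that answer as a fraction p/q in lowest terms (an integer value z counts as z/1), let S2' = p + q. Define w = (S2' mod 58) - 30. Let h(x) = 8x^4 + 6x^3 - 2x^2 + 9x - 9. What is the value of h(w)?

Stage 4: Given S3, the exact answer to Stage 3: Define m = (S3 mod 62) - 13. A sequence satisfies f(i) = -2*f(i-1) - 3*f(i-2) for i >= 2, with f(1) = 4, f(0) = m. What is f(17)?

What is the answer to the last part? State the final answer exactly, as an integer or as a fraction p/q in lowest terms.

Stage 1: 11231 = 11 * 1021; number of divisors = (1+1) * (1+1) = 4; answer 4
Stage 2: S1 = 4; r = 7; total draws C(15,6) = 5005; complement C(12,6) = 924; favorable 5005 - 924 = 4081; P = 53/65; answer 53/65
Stage 3: S2 = 53/65; threaded value p + q = 118; w = -28; 8*(-28)^4 + 6*(-28)^3 - 2*(-28)^2 + 9*(-28)^1 - 9 = (4917248) + (-131712) + (-1568) + (-252) + (-9) = 4783707; answer 4783707
Stage 4: S3 = 4783707; m = 22; f(2) = -2*(4) - 3*(22) = -74; iterating: f(2)=-74, f(3)=136, f(4)=-50, f(5)=-308, f(6)=766, f(7)=-608, f(8)=-1082, f(9)=3988, f(10)=-4730, f(11)=-2504, f(12)=19198, f(13)=-30884, f(14)=4174, f(15)=84304, f(16)=-181130, f(17)=109348; answer 109348

109348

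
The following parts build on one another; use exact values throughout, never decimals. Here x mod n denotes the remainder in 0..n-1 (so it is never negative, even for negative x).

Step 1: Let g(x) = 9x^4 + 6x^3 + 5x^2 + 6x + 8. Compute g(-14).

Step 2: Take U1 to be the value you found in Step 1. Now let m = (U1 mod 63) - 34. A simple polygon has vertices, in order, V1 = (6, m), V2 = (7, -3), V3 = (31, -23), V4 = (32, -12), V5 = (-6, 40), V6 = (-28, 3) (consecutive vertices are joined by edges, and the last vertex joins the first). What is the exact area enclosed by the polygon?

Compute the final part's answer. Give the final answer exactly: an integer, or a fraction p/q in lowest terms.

3725/2

Step 1: 9*(-14)^4 + 6*(-14)^3 + 5*(-14)^2 + 6*(-14)^1 + 8 = (345744) + (-16464) + (980) + (-84) + (8) = 330184; answer 330184
Step 2: U1 = 330184; m = -33; cross terms: (6*-3 - 7*-33)=213, (7*-23 - 31*-3)=-68, (31*-12 - 32*-23)=364, (32*40 - -6*-12)=1208, (-6*3 - -28*40)=1102, (-28*-33 - 6*3)=906; twice the area = |3725| = 3725; area = 3725/2; answer 3725/2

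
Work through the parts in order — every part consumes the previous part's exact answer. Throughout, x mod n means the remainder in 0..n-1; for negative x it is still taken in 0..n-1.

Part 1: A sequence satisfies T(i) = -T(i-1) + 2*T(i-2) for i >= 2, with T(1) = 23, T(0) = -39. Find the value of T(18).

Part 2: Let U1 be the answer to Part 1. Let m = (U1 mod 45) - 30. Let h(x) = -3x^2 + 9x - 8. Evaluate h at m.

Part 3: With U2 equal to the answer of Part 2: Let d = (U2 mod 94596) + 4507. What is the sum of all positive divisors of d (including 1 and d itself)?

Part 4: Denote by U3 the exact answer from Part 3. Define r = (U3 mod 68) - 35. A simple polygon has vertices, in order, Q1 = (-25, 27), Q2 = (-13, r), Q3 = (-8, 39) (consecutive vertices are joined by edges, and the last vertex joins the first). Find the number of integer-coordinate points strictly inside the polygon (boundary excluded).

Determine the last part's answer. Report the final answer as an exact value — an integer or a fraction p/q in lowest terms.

496

Part 1: T(2) = -1*(23) + 2*(-39) = -101; iterating: T(2)=-101, T(3)=147, T(4)=-349, T(5)=643, T(6)=-1341, T(7)=2627, T(8)=-5309, T(9)=10563, T(10)=-21181, T(11)=42307, T(12)=-84669, T(13)=169283, T(14)=-338621, T(15)=677187, T(16)=-1354429, T(17)=2708803, T(18)=-5417661; answer -5417661
Part 2: U1 = -5417661; m = -6; -3*(-6)^2 + 9*(-6)^1 - 8 = (-108) + (-54) + (-8) = -170; answer -170
Part 3: U2 = -170; d = 98933; 98933 = 19 * 41 * 127; sigma = (1 + 19) * (1 + 41) * (1 + 127) = 20 * 42 * 128 = 107520; answer 107520
Part 4: U3 = 107520; r = -23; cross terms: (-25*-23 - -13*27)=926, (-13*39 - -8*-23)=-691, (-8*27 - -25*39)=759; twice the area = |994| = 994; area = 497; boundary points = 2 + 1 + 1 = 4; strictly interior points = area - boundary/2 + 1 = 496; answer 496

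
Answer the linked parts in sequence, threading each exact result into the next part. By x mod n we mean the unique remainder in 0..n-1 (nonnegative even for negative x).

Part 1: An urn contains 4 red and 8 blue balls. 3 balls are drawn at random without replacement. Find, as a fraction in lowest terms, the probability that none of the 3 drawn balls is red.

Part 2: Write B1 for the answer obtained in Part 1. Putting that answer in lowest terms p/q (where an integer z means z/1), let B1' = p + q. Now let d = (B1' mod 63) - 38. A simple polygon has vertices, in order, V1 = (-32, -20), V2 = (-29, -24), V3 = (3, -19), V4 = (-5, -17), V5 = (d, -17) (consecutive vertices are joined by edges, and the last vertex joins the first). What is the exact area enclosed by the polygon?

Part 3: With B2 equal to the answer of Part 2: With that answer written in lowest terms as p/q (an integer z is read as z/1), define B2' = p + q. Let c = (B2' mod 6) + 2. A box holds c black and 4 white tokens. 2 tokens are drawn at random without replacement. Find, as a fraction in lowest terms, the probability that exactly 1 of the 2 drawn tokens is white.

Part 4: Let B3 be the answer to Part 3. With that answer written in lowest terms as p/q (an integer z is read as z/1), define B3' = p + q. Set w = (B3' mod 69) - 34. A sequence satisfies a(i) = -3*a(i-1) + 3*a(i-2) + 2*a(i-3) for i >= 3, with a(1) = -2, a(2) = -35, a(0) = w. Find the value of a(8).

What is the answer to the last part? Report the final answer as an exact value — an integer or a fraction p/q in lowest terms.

Part 1: total draws C(12,3) = 220; favorable C(8,3) = 56; P = 14/55; answer 14/55
Part 2: B1 = 14/55; threaded value p + q = 69; d = -32; cross terms: (-32*-24 - -29*-20)=188, (-29*-19 - 3*-24)=623, (3*-17 - -5*-19)=-146, (-5*-17 - -32*-17)=-459, (-32*-20 - -32*-17)=96; twice the area = |302| = 302; area = 151; answer 151
Part 3: B2 = 151; threaded value p + q = 152; c = 4; total draws C(8,2) = 28; favorable C(4,1)*C(4,1) = 16; P = 4/7; answer 4/7
Part 4: B3 = 4/7; threaded value p + q = 11; w = -23; a(3) = -3*(-35) + 3*(-2) + 2*(-23) = 53; iterating: a(3)=53, a(4)=-268, a(5)=893, a(6)=-3377, a(7)=12274, a(8)=-45167; answer -45167

-45167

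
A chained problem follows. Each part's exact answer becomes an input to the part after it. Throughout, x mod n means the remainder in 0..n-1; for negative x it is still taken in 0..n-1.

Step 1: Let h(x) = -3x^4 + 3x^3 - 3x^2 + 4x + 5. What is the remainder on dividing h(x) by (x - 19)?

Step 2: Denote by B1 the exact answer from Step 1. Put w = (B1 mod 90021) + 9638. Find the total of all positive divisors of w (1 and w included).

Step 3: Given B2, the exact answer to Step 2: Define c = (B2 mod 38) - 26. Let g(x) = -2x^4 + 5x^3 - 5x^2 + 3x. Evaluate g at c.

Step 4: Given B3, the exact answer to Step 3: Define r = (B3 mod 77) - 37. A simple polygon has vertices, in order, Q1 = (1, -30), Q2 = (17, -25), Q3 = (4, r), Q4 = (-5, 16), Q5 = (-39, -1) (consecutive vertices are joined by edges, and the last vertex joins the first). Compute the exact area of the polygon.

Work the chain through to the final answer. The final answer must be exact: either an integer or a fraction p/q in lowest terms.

Step 1: remainder = value at the root: -3*(19)^4 + 3*(19)^3 - 3*(19)^2 + 4*(19)^1 + 5 = (-390963) + (20577) + (-1083) + (76) + (5) = -371388; answer -371388
Step 2: B1 = -371388; w = 88355; 88355 = 5 * 41 * 431; sigma = (1 + 5) * (1 + 41) * (1 + 431) = 6 * 42 * 432 = 108864; answer 108864
Step 3: B2 = 108864; c = 6; -2*(6)^4 + 5*(6)^3 - 5*(6)^2 + 3*(6)^1 = (-2592) + (1080) + (-180) + (18) = -1674; answer -1674
Step 4: B3 = -1674; r = -17; cross terms: (1*-25 - 17*-30)=485, (17*-17 - 4*-25)=-189, (4*16 - -5*-17)=-21, (-5*-1 - -39*16)=629, (-39*-30 - 1*-1)=1171; twice the area = |2075| = 2075; area = 2075/2; answer 2075/2

2075/2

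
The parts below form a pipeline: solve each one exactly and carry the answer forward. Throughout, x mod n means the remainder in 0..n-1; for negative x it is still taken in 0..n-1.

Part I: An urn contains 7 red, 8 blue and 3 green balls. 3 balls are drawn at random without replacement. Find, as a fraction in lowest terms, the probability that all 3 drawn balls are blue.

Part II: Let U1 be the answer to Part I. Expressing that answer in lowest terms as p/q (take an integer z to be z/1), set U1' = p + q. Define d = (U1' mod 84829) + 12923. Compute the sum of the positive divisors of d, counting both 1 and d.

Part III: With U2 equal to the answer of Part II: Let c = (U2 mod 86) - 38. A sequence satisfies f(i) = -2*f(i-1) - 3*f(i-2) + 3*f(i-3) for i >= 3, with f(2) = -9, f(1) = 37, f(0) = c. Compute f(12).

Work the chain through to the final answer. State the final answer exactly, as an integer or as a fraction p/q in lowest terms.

67218

Part I: total draws C(18,3) = 816; favorable C(8,3) = 56; P = 7/102; answer 7/102
Part II: U1 = 7/102; threaded value p + q = 109; d = 13032; 13032 = 2^3 * 3^2 * 181; sigma = (1 + 2 + 4 + 8) * (1 + 3 + 9) * (1 + 181) = 15 * 13 * 182 = 35490; answer 35490
Part III: U2 = 35490; c = 20; f(3) = -2*(-9) - 3*(37) + 3*(20) = -33; iterating: f(3)=-33, f(4)=204, f(5)=-336, f(6)=-39, f(7)=1698, f(8)=-4287, f(9)=3363, f(10)=11229, f(11)=-45408, f(12)=67218; answer 67218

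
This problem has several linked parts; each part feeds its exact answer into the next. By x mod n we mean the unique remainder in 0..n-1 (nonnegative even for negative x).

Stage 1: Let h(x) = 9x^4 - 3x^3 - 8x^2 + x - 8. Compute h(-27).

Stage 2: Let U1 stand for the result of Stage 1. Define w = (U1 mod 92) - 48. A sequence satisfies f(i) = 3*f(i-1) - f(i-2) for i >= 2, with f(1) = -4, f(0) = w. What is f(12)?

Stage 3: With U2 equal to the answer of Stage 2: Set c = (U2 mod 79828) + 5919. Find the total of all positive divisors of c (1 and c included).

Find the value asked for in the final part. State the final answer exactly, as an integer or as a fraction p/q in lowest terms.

104532

Stage 1: 9*(-27)^4 - 3*(-27)^3 - 8*(-27)^2 + 1*(-27)^1 - 8 = (4782969) + (59049) + (-5832) + (-27) + (-8) = 4836151; answer 4836151
Stage 2: U1 = 4836151; w = 31; f(2) = 3*(-4) - 1*(31) = -43; iterating: f(2)=-43, f(3)=-125, f(4)=-332, f(5)=-871, f(6)=-2281, f(7)=-5972, f(8)=-15635, f(9)=-40933, f(10)=-107164, f(11)=-280559, f(12)=-734513; answer -734513
Stage 3: U2 = -734513; c = 69686; 69686 = 2 * 34843; sigma = (1 + 2) * (1 + 34843) = 3 * 34844 = 104532; answer 104532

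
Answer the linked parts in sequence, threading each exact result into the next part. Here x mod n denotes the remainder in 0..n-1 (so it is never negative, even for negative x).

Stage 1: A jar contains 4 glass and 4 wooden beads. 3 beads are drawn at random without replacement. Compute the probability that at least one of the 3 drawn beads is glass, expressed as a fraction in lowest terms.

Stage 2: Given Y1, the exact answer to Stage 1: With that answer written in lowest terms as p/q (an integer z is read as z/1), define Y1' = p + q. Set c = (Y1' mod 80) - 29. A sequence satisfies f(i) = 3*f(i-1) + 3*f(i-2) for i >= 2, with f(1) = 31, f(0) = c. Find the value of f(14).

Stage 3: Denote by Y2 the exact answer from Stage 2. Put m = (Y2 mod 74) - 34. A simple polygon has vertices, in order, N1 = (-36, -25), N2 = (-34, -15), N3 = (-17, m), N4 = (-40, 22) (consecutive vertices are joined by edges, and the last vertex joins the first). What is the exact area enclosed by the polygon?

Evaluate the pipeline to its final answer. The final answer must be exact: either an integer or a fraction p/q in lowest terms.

679/2

Stage 1: total draws C(8,3) = 56; complement C(4,3) = 4; favorable 56 - 4 = 52; P = 13/14; answer 13/14
Stage 2: Y1 = 13/14; threaded value p + q = 27; c = -2; f(2) = 3*(31) + 3*(-2) = 87; iterating: f(2)=87, f(3)=354, f(4)=1323, f(5)=5031, f(6)=19062, f(7)=72279, f(8)=274023, f(9)=1038906, f(10)=3938787, f(11)=14933079, f(12)=56615598, f(13)=214646031, f(14)=813784887; answer 813784887
Stage 3: Y2 = 813784887; m = -29; cross terms: (-36*-15 - -34*-25)=-310, (-34*-29 - -17*-15)=731, (-17*22 - -40*-29)=-1534, (-40*-25 - -36*22)=1792; twice the area = |679| = 679; area = 679/2; answer 679/2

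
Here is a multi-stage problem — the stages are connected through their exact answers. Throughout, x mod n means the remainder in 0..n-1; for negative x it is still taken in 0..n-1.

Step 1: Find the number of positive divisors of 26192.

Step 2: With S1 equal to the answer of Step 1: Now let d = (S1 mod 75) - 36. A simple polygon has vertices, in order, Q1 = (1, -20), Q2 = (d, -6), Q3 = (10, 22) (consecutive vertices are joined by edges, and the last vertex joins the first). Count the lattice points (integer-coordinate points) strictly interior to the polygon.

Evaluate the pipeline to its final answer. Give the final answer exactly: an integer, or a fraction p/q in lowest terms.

627

Step 1: 26192 = 2^4 * 1637; number of divisors = (4+1) * (1+1) = 10; answer 10
Step 2: S1 = 10; d = -26; cross terms: (1*-6 - -26*-20)=-526, (-26*22 - 10*-6)=-512, (10*-20 - 1*22)=-222; twice the area = |-1260| = 1260; area = 630; boundary points = 1 + 4 + 3 = 8; strictly interior points = area - boundary/2 + 1 = 627; answer 627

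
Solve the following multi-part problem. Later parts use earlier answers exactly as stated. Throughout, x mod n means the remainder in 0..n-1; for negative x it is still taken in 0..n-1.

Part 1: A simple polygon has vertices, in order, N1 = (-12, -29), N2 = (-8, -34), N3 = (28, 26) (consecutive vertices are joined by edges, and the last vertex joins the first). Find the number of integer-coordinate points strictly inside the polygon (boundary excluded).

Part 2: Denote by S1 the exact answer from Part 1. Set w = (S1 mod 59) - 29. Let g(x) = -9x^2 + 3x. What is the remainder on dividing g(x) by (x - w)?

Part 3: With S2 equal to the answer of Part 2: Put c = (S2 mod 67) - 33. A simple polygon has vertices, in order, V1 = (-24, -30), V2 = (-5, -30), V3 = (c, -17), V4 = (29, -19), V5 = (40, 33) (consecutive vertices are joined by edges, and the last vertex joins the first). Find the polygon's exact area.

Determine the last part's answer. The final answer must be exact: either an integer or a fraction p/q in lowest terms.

Part 1: cross terms: (-12*-34 - -8*-29)=176, (-8*26 - 28*-34)=744, (28*-29 - -12*26)=-500; twice the area = |420| = 420; area = 210; boundary points = 1 + 12 + 5 = 18; strictly interior points = area - boundary/2 + 1 = 202; answer 202
Part 2: S1 = 202; w = -4; remainder = value at the root: -9*(-4)^2 + 3*(-4)^1 = (-144) + (-12) = -156; answer -156
Part 3: S2 = -156; c = 12; cross terms: (-24*-30 - -5*-30)=570, (-5*-17 - 12*-30)=445, (12*-19 - 29*-17)=265, (29*33 - 40*-19)=1717, (40*-30 - -24*33)=-408; twice the area = |2589| = 2589; area = 2589/2; answer 2589/2

2589/2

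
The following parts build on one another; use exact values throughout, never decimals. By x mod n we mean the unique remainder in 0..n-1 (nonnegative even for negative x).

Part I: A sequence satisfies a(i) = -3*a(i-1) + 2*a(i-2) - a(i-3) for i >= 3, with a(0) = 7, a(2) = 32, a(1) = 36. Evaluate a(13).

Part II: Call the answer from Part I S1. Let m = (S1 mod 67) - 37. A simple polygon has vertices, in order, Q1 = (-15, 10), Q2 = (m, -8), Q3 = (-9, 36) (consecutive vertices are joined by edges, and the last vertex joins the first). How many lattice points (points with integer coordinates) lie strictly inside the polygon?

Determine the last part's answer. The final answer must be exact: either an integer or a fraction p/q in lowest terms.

Part I: a(3) = -3*(32) + 2*(36) - 1*(7) = -31; iterating: a(3)=-31, a(4)=121, a(5)=-457, a(6)=1644, a(7)=-5967, a(8)=21646, a(9)=-78516, a(10)=284807, a(11)=-1033099, a(12)=3747427, a(13)=-13593286; answer -13593286
Part II: S1 = -13593286; m = -28; cross terms: (-15*-8 - -28*10)=400, (-28*36 - -9*-8)=-1080, (-9*10 - -15*36)=450; twice the area = |-230| = 230; area = 115; boundary points = 1 + 1 + 2 = 4; strictly interior points = area - boundary/2 + 1 = 114; answer 114

114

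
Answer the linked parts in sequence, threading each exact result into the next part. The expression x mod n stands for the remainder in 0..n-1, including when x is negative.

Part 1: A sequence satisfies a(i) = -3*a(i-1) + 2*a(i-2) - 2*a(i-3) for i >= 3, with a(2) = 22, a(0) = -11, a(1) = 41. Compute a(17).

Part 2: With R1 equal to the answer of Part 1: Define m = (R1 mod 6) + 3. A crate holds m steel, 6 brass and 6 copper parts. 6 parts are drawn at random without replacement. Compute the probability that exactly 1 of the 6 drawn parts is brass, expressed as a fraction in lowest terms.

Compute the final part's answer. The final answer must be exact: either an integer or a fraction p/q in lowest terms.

Part 1: a(3) = -3*(22) + 2*(41) - 2*(-11) = 38; iterating: a(3)=38, a(4)=-152, a(5)=488, a(6)=-1844, a(7)=6812, a(8)=-25100, a(9)=92612, a(10)=-341660, a(11)=1260404, a(12)=-4649756, a(13)=17153396, a(14)=-63280508, a(15)=233447828, a(16)=-861211292, a(17)=3177090548; answer 3177090548
Part 2: R1 = 3177090548; m = 5; total draws C(17,6) = 12376; favorable C(6,1)*C(11,5) = 2772; P = 99/442; answer 99/442

99/442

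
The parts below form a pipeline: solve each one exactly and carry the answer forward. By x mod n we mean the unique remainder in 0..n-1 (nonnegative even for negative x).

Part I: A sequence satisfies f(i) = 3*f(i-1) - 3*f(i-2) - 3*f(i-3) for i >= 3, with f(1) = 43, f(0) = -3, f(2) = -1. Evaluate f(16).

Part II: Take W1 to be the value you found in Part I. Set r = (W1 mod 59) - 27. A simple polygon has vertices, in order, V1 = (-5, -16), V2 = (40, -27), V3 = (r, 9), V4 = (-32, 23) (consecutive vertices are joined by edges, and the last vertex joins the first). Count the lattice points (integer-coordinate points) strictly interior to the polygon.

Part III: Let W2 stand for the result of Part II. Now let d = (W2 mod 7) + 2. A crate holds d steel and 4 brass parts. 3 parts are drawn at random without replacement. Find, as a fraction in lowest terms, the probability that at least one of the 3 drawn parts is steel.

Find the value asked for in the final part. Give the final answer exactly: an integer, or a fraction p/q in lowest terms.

Part I: f(3) = 3*(-1) - 3*(43) - 3*(-3) = -123; iterating: f(3)=-123, f(4)=-495, f(5)=-1113, f(6)=-1485, f(7)=369, f(8)=8901, f(9)=30051, f(10)=62343, f(11)=70173, f(12)=-66663, f(13)=-597537, f(14)=-1803141, f(15)=-3416823, f(16)=-3048435; answer -3048435
Part II: W1 = -3048435; r = 9; cross terms: (-5*-27 - 40*-16)=775, (40*9 - 9*-27)=603, (9*23 - -32*9)=495, (-32*-16 - -5*23)=627; twice the area = |2500| = 2500; area = 1250; boundary points = 1 + 1 + 1 + 3 = 6; strictly interior points = area - boundary/2 + 1 = 1248; answer 1248
Part III: W2 = 1248; d = 4; total draws C(8,3) = 56; complement C(4,3) = 4; favorable 56 - 4 = 52; P = 13/14; answer 13/14

13/14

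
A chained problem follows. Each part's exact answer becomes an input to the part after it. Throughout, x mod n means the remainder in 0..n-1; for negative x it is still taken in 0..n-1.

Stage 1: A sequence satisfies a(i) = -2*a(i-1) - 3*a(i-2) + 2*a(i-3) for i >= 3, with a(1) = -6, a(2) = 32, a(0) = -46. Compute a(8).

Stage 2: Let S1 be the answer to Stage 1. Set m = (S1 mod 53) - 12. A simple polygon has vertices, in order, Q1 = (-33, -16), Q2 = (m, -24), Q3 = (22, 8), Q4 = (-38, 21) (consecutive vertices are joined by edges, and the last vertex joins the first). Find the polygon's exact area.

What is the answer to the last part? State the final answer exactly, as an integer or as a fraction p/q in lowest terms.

3963/2

Stage 1: a(3) = -2*(32) - 3*(-6) + 2*(-46) = -138; iterating: a(3)=-138, a(4)=168, a(5)=142, a(6)=-1064, a(7)=2038, a(8)=-600; answer -600
Stage 2: S1 = -600; m = 24; cross terms: (-33*-24 - 24*-16)=1176, (24*8 - 22*-24)=720, (22*21 - -38*8)=766, (-38*-16 - -33*21)=1301; twice the area = |3963| = 3963; area = 3963/2; answer 3963/2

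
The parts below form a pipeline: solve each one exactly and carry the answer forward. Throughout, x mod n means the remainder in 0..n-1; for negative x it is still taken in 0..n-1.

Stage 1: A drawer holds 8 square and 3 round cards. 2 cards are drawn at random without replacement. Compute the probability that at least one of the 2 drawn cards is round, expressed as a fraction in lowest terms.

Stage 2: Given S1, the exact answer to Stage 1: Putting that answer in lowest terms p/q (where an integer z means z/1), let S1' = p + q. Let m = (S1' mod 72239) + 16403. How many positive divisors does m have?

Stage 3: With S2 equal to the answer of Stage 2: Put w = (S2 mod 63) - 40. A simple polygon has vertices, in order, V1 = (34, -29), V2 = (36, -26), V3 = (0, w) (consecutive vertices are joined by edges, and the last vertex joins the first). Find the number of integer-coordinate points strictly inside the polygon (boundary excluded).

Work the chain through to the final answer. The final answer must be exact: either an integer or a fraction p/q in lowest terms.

55

Stage 1: total draws C(11,2) = 55; complement C(8,2) = 28; favorable 55 - 28 = 27; P = 27/55; answer 27/55
Stage 2: S1 = 27/55; threaded value p + q = 82; m = 16485; 16485 = 3 * 5 * 7 * 157; number of divisors = (1+1) * (1+1) * (1+1) * (1+1) = 16; answer 16
Stage 3: S2 = 16; w = -24; cross terms: (34*-26 - 36*-29)=160, (36*-24 - 0*-26)=-864, (0*-29 - 34*-24)=816; twice the area = |112| = 112; area = 56; boundary points = 1 + 2 + 1 = 4; strictly interior points = area - boundary/2 + 1 = 55; answer 55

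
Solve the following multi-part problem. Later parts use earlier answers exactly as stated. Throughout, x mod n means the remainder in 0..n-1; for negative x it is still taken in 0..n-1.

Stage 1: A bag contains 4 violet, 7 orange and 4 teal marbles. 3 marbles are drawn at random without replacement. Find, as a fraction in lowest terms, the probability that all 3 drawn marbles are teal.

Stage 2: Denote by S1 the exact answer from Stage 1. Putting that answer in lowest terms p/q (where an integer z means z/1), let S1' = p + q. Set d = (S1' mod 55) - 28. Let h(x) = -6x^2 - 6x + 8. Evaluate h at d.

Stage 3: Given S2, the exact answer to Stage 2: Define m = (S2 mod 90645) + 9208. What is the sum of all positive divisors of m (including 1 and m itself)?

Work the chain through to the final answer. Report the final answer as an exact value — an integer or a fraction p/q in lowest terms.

Stage 1: total draws C(15,3) = 455; favorable C(4,3) = 4; P = 4/455; answer 4/455
Stage 2: S1 = 4/455; threaded value p + q = 459; d = -9; -6*(-9)^2 - 6*(-9)^1 + 8 = (-486) + (54) + (8) = -424; answer -424
Stage 3: S2 = -424; m = 99429; 99429 = 3 * 11 * 23 * 131; sigma = (1 + 3) * (1 + 11) * (1 + 23) * (1 + 131) = 4 * 12 * 24 * 132 = 152064; answer 152064

152064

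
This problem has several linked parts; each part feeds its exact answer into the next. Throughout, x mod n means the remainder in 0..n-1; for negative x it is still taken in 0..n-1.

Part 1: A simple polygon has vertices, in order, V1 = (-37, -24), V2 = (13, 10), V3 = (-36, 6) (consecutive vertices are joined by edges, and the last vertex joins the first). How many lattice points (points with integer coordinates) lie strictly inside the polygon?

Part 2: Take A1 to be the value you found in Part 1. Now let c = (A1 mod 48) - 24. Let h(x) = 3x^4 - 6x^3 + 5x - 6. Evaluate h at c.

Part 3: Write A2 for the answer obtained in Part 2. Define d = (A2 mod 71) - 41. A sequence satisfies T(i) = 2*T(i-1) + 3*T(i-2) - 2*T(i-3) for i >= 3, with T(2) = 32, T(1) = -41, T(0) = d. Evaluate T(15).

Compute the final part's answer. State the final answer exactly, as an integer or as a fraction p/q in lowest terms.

Part 1: cross terms: (-37*10 - 13*-24)=-58, (13*6 - -36*10)=438, (-36*-24 - -37*6)=1086; twice the area = |1466| = 1466; area = 733; boundary points = 2 + 1 + 1 = 4; strictly interior points = area - boundary/2 + 1 = 732; answer 732
Part 2: A1 = 732; c = -12; 3*(-12)^4 - 6*(-12)^3 + 5*(-12)^1 - 6 = (62208) + (10368) + (-60) + (-6) = 72510; answer 72510
Part 3: A2 = 72510; d = -22; T(3) = 2*(32) + 3*(-41) - 2*(-22) = -15; iterating: T(3)=-15, T(4)=148, T(5)=187, T(6)=848, T(7)=1961, T(8)=6092, T(9)=16371, T(10)=47096, T(11)=131121, T(12)=370788, T(13)=1040747, T(14)=2931616, T(15)=8243897; answer 8243897

8243897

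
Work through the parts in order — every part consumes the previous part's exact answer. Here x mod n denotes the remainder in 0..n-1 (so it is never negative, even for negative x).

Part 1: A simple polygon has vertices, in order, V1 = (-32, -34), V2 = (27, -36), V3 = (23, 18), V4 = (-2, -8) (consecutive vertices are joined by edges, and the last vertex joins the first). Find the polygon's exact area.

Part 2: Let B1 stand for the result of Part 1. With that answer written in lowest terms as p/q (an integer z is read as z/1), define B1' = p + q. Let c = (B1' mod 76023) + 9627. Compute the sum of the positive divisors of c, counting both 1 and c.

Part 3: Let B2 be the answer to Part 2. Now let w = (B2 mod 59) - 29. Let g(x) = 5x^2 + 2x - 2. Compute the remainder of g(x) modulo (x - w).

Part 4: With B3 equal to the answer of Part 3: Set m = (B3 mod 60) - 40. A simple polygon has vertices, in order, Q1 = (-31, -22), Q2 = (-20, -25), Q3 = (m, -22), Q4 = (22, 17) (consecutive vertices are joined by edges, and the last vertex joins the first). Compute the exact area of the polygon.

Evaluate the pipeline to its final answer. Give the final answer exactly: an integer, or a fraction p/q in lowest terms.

Part 1: cross terms: (-32*-36 - 27*-34)=2070, (27*18 - 23*-36)=1314, (23*-8 - -2*18)=-148, (-2*-34 - -32*-8)=-188; twice the area = |3048| = 3048; area = 1524; answer 1524
Part 2: B1 = 1524; threaded value p + q = 1525; c = 11152; 11152 = 2^4 * 17 * 41; sigma = (1 + 2 + 4 + 8 + 16) * (1 + 17) * (1 + 41) = 31 * 18 * 42 = 23436; answer 23436
Part 3: B2 = 23436; w = -16; remainder = value at the root: 5*(-16)^2 + 2*(-16)^1 - 2 = (1280) + (-32) + (-2) = 1246; answer 1246
Part 4: B3 = 1246; m = 6; cross terms: (-31*-25 - -20*-22)=335, (-20*-22 - 6*-25)=590, (6*17 - 22*-22)=586, (22*-22 - -31*17)=43; twice the area = |1554| = 1554; area = 777; answer 777

777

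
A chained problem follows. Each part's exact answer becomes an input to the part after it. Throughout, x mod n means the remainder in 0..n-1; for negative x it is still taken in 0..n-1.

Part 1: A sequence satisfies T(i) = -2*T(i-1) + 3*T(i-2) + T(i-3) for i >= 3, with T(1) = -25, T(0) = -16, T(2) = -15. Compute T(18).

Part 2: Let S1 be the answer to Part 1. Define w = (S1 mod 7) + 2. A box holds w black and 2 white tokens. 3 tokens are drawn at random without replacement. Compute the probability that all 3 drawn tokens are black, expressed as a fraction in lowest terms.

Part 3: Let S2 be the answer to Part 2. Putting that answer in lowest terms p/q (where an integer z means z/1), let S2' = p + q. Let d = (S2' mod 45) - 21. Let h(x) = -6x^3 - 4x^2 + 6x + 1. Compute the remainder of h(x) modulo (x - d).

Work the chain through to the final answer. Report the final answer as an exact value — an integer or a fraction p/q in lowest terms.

Part 1: T(3) = -2*(-15) + 3*(-25) + 1*(-16) = -61; iterating: T(3)=-61, T(4)=52, T(5)=-302, T(6)=699, T(7)=-2252, T(8)=6299, T(9)=-18655, T(10)=53955, T(11)=-157576, T(12)=458362, T(13)=-1335497, T(14)=3888504, T(15)=-11325137, T(16)=32980289, T(17)=-96047485, T(18)=279710700; answer 279710700
Part 2: S1 = 279710700; w = 5; total draws C(7,3) = 35; favorable C(5,3) = 10; P = 2/7; answer 2/7
Part 3: S2 = 2/7; threaded value p + q = 9; d = -12; remainder = value at the root: -6*(-12)^3 - 4*(-12)^2 + 6*(-12)^1 + 1 = (10368) + (-576) + (-72) + (1) = 9721; answer 9721

9721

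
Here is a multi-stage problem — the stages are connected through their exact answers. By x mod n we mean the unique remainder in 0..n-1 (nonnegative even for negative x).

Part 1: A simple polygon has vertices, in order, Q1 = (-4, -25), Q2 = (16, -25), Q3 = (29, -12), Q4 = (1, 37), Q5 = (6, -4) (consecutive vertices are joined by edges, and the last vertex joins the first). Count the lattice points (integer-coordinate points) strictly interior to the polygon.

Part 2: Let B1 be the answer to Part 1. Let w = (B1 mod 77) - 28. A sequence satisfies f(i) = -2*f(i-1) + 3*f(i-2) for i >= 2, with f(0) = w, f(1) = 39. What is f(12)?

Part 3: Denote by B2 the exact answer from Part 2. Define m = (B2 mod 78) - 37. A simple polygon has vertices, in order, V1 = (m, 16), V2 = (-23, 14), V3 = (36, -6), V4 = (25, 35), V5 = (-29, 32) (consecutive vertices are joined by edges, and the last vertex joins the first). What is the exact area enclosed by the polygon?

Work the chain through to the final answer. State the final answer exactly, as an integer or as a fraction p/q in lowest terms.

Part 1: cross terms: (-4*-25 - 16*-25)=500, (16*-12 - 29*-25)=533, (29*37 - 1*-12)=1085, (1*-4 - 6*37)=-226, (6*-25 - -4*-4)=-166; twice the area = |1726| = 1726; area = 863; boundary points = 20 + 13 + 7 + 1 + 1 = 42; strictly interior points = area - boundary/2 + 1 = 843; answer 843
Part 2: B1 = 843; w = 45; f(2) = -2*(39) + 3*(45) = 57; iterating: f(2)=57, f(3)=3, f(4)=165, f(5)=-321, f(6)=1137, f(7)=-3237, f(8)=9885, f(9)=-29481, f(10)=88617, f(11)=-265677, f(12)=797205; answer 797205
Part 3: B2 = 797205; m = 8; cross terms: (8*14 - -23*16)=480, (-23*-6 - 36*14)=-366, (36*35 - 25*-6)=1410, (25*32 - -29*35)=1815, (-29*16 - 8*32)=-720; twice the area = |2619| = 2619; area = 2619/2; answer 2619/2

2619/2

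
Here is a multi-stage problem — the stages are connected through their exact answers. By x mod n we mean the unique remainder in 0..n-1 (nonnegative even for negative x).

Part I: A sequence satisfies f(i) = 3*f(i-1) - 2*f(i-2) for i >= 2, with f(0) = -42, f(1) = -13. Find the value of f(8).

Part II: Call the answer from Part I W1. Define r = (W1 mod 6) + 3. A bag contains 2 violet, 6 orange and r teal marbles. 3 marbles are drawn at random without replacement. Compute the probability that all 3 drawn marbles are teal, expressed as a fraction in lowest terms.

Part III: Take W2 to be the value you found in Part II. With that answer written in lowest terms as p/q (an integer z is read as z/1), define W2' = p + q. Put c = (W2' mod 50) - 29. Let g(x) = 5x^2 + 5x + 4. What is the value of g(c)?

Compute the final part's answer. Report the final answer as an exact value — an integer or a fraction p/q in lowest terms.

Part I: f(2) = 3*(-13) - 2*(-42) = 45; iterating: f(2)=45, f(3)=161, f(4)=393, f(5)=857, f(6)=1785, f(7)=3641, f(8)=7353; answer 7353
Part II: W1 = 7353; r = 6; total draws C(14,3) = 364; favorable C(6,3) = 20; P = 5/91; answer 5/91
Part III: W2 = 5/91; threaded value p + q = 96; c = 17; 5*(17)^2 + 5*(17)^1 + 4 = (1445) + (85) + (4) = 1534; answer 1534

1534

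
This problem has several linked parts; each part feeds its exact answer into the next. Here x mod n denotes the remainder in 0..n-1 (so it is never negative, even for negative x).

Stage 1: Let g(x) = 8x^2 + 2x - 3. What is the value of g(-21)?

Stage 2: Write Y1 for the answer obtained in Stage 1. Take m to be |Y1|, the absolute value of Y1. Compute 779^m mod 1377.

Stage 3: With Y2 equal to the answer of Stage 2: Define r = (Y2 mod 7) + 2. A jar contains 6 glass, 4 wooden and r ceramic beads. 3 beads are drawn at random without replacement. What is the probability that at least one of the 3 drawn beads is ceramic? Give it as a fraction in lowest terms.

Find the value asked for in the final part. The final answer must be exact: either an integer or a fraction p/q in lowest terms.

Stage 1: 8*(-21)^2 + 2*(-21)^1 - 3 = (3528) + (-42) + (-3) = 3483; answer 3483
Stage 2: Y1 = 3483; m = 3483; squarings mod 1377: 779^1=779, 779^2=961, 779^4=931, 779^8=628, 779^16=562, 779^32=511, 779^64=868, 779^128=205, 779^256=715, 779^512=358, 779^1024=103, 779^2048=970; 779^3483 = 779^1 * 779^2 * 779^8 * 779^16 * 779^128 * 779^256 * 779^1024 * 779^2048 = 809 (mod 1377); answer 809
Stage 3: Y2 = 809; r = 6; total draws C(16,3) = 560; complement C(10,3) = 120; favorable 560 - 120 = 440; P = 11/14; answer 11/14

11/14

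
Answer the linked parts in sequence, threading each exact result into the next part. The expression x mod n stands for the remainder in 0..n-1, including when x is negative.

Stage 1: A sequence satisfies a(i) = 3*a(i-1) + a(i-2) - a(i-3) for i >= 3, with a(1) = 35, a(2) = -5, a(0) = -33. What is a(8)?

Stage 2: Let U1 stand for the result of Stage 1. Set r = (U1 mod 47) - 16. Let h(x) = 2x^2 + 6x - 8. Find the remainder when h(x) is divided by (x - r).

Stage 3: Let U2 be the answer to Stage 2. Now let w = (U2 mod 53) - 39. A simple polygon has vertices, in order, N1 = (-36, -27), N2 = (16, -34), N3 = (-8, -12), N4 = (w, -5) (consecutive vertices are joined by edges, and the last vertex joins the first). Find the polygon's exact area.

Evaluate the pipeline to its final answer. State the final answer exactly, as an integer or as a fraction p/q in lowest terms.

Stage 1: a(3) = 3*(-5) + 1*(35) - 1*(-33) = 53; iterating: a(3)=53, a(4)=119, a(5)=415, a(6)=1311, a(7)=4229, a(8)=13583; answer 13583
Stage 2: U1 = 13583; r = -16; remainder = value at the root: 2*(-16)^2 + 6*(-16)^1 - 8 = (512) + (-96) + (-8) = 408; answer 408
Stage 3: U2 = 408; w = -2; cross terms: (-36*-34 - 16*-27)=1656, (16*-12 - -8*-34)=-464, (-8*-5 - -2*-12)=16, (-2*-27 - -36*-5)=-126; twice the area = |1082| = 1082; area = 541; answer 541

541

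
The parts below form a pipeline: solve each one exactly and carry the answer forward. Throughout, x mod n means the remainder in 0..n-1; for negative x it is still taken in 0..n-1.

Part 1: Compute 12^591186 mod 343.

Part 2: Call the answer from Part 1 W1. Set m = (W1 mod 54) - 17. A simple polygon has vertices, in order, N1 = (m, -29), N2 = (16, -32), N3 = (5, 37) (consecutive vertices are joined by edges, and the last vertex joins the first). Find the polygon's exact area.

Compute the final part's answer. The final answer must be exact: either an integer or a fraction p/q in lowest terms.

Part 1: squarings mod 343: 12^1=12, 12^2=144, 12^4=156, 12^8=326, 12^16=289, 12^32=172, 12^64=86, 12^128=193, 12^256=205, 12^512=179, 12^1024=142, 12^2048=270, 12^4096=184, 12^8192=242, 12^16384=254, 12^32768=32, 12^65536=338, 12^131072=25, 12^262144=282, 12^524288=291; 12^591186 = 12^2 * 12^16 * 12^64 * 12^256 * 12^1024 * 12^65536 * 12^524288 = 127 (mod 343); answer 127
Part 2: W1 = 127; m = 2; cross terms: (2*-32 - 16*-29)=400, (16*37 - 5*-32)=752, (5*-29 - 2*37)=-219; twice the area = |933| = 933; area = 933/2; answer 933/2

933/2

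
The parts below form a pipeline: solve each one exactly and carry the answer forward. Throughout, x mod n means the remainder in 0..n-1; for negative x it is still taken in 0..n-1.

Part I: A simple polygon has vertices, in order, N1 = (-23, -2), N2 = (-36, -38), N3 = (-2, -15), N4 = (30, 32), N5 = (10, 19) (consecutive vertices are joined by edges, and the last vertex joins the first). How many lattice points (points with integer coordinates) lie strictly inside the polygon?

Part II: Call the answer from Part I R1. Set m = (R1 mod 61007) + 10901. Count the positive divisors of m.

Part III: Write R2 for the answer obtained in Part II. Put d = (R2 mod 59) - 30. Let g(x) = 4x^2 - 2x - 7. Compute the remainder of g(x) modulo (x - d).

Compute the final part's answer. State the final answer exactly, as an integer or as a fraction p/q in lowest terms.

2749

Part I: cross terms: (-23*-38 - -36*-2)=802, (-36*-15 - -2*-38)=464, (-2*32 - 30*-15)=386, (30*19 - 10*32)=250, (10*-2 - -23*19)=417; twice the area = |2319| = 2319; area = 2319/2; boundary points = 1 + 1 + 1 + 1 + 3 = 7; strictly interior points = area - boundary/2 + 1 = 1157; answer 1157
Part II: R1 = 1157; m = 12058; 12058 = 2 * 6029; number of divisors = (1+1) * (1+1) = 4; answer 4
Part III: R2 = 4; d = -26; remainder = value at the root: 4*(-26)^2 - 2*(-26)^1 - 7 = (2704) + (52) + (-7) = 2749; answer 2749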